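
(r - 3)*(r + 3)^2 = r^3 + 3*r^2 - 9*r - 27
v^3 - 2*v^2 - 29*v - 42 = (v - 7)*(v + 2)*(v + 3)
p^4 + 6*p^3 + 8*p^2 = p^2*(p + 2)*(p + 4)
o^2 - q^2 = (o - q)*(o + q)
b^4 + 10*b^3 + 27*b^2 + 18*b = b*(b + 1)*(b + 3)*(b + 6)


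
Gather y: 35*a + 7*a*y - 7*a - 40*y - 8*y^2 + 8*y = 28*a - 8*y^2 + y*(7*a - 32)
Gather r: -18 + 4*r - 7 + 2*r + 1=6*r - 24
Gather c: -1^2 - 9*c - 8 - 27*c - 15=-36*c - 24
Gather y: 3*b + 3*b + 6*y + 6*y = 6*b + 12*y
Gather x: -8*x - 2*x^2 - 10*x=-2*x^2 - 18*x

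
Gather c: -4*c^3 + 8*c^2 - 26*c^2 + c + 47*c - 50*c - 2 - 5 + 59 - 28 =-4*c^3 - 18*c^2 - 2*c + 24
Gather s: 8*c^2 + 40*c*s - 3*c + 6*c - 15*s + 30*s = 8*c^2 + 3*c + s*(40*c + 15)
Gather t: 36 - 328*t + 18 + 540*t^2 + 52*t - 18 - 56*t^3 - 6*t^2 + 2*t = -56*t^3 + 534*t^2 - 274*t + 36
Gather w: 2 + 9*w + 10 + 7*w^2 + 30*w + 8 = 7*w^2 + 39*w + 20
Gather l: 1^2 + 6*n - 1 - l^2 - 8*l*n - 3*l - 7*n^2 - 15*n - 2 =-l^2 + l*(-8*n - 3) - 7*n^2 - 9*n - 2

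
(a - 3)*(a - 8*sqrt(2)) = a^2 - 8*sqrt(2)*a - 3*a + 24*sqrt(2)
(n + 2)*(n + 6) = n^2 + 8*n + 12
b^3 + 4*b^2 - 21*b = b*(b - 3)*(b + 7)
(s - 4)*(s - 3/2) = s^2 - 11*s/2 + 6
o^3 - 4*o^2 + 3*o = o*(o - 3)*(o - 1)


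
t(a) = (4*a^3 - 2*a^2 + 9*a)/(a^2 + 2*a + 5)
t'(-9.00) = 4.03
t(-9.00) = -46.46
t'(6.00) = 3.65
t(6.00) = 15.96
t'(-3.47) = 5.80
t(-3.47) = -22.02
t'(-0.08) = 2.00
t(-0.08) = -0.15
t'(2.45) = 2.60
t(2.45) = 4.33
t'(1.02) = 1.45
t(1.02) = 1.40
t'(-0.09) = 2.02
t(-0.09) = -0.17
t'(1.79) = 2.11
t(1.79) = 2.77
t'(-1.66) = 8.38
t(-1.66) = -8.74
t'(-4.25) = 4.98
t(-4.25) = -26.19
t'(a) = (-2*a - 2)*(4*a^3 - 2*a^2 + 9*a)/(a^2 + 2*a + 5)^2 + (12*a^2 - 4*a + 9)/(a^2 + 2*a + 5)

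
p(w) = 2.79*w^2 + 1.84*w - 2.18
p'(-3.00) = -14.90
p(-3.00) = 17.41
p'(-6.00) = -31.64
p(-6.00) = 87.22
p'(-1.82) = -8.32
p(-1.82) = 3.71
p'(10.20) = 58.76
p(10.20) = 306.86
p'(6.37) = 37.38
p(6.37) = 122.75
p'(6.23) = 36.60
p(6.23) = 117.57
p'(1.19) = 8.48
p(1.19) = 3.96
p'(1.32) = 9.21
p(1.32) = 5.11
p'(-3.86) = -19.70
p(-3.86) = 32.29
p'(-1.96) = -9.10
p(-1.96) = 4.93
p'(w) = 5.58*w + 1.84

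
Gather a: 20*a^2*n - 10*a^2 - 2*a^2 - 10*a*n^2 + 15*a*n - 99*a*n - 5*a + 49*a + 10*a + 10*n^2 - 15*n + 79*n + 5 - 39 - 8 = a^2*(20*n - 12) + a*(-10*n^2 - 84*n + 54) + 10*n^2 + 64*n - 42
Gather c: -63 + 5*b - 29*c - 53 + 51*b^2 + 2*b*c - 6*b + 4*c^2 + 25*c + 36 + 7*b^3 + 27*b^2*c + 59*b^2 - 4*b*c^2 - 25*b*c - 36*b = 7*b^3 + 110*b^2 - 37*b + c^2*(4 - 4*b) + c*(27*b^2 - 23*b - 4) - 80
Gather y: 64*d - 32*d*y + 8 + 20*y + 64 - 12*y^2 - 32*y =64*d - 12*y^2 + y*(-32*d - 12) + 72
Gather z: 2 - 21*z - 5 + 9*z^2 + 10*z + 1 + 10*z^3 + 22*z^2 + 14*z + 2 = 10*z^3 + 31*z^2 + 3*z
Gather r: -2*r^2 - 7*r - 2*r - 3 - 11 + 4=-2*r^2 - 9*r - 10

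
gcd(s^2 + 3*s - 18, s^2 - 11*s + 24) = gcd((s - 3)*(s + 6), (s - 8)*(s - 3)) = s - 3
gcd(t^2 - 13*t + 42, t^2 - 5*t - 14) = t - 7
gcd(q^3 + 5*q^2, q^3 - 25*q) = q^2 + 5*q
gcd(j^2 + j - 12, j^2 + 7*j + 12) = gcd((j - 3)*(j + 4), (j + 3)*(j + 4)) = j + 4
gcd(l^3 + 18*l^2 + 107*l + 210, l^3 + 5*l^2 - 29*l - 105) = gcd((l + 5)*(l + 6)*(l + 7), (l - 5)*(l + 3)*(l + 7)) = l + 7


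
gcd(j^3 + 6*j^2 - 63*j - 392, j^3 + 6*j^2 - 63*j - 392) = j^3 + 6*j^2 - 63*j - 392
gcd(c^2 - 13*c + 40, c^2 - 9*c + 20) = c - 5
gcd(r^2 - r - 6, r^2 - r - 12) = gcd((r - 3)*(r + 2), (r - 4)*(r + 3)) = 1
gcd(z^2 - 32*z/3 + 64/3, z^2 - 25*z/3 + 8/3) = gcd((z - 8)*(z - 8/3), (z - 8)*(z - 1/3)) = z - 8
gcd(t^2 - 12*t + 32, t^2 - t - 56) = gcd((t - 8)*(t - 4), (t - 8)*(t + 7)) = t - 8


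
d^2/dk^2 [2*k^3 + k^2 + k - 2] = 12*k + 2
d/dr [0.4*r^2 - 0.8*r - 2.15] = 0.8*r - 0.8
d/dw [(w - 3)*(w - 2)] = 2*w - 5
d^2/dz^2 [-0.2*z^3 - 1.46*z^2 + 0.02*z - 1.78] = -1.2*z - 2.92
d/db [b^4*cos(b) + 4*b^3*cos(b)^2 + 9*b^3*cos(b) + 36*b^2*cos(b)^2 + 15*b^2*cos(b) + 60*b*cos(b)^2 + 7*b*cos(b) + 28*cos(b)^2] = -b^4*sin(b) - 9*b^3*sin(b) - 4*b^3*sin(2*b) + 4*b^3*cos(b) - 15*b^2*sin(b) - 36*b^2*sin(2*b) + 12*b^2*cos(b)^2 + 27*b^2*cos(b) - 7*b*sin(b) - 60*b*sin(2*b) + 72*b*cos(b)^2 + 30*b*cos(b) - 28*sin(2*b) + 60*cos(b)^2 + 7*cos(b)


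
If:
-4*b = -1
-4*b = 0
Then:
No Solution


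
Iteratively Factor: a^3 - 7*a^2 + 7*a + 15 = (a - 5)*(a^2 - 2*a - 3) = (a - 5)*(a - 3)*(a + 1)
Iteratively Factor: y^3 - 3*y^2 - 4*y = (y)*(y^2 - 3*y - 4) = y*(y - 4)*(y + 1)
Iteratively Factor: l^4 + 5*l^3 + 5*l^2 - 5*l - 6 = (l + 3)*(l^3 + 2*l^2 - l - 2) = (l + 1)*(l + 3)*(l^2 + l - 2) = (l - 1)*(l + 1)*(l + 3)*(l + 2)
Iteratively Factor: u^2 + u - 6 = (u - 2)*(u + 3)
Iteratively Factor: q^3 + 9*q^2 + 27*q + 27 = (q + 3)*(q^2 + 6*q + 9) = (q + 3)^2*(q + 3)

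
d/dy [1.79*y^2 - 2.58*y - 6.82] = 3.58*y - 2.58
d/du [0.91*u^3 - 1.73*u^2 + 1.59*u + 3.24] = 2.73*u^2 - 3.46*u + 1.59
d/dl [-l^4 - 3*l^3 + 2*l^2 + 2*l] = -4*l^3 - 9*l^2 + 4*l + 2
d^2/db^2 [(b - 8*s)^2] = 2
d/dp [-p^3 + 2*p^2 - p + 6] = -3*p^2 + 4*p - 1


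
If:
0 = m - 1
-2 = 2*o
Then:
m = 1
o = -1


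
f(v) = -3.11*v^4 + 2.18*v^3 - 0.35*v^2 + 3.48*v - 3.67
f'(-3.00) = 400.32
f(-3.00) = -328.03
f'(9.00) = -8541.84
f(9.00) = -18816.19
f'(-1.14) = 31.21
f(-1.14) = -16.57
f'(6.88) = -3742.99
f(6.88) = -6254.45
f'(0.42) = 3.42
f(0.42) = -2.21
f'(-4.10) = 973.66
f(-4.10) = -1052.88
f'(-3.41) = 575.18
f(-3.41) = -526.56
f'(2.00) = -71.28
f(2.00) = -30.43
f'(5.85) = -2267.31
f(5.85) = -3201.22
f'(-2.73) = 307.24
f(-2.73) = -232.88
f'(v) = -12.44*v^3 + 6.54*v^2 - 0.7*v + 3.48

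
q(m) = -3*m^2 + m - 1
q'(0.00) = 1.00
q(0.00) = -1.00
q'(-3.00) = 19.00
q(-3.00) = -31.00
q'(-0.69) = 5.14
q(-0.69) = -3.12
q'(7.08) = -41.48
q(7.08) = -144.30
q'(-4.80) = 29.80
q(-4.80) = -74.92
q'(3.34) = -19.04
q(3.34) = -31.13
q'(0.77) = -3.62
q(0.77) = -2.01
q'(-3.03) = 19.18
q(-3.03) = -31.57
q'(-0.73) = 5.38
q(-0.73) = -3.33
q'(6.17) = -36.02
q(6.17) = -109.04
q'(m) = 1 - 6*m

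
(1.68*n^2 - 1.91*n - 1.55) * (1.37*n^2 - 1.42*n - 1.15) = 2.3016*n^4 - 5.0023*n^3 - 1.3433*n^2 + 4.3975*n + 1.7825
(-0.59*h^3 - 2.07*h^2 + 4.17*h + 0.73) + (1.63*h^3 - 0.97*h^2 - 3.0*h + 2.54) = 1.04*h^3 - 3.04*h^2 + 1.17*h + 3.27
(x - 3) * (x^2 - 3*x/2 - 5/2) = x^3 - 9*x^2/2 + 2*x + 15/2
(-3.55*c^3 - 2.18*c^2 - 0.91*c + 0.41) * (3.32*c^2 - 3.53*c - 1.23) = -11.786*c^5 + 5.2939*c^4 + 9.0407*c^3 + 7.2549*c^2 - 0.328*c - 0.5043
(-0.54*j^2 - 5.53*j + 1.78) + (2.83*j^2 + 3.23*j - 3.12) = 2.29*j^2 - 2.3*j - 1.34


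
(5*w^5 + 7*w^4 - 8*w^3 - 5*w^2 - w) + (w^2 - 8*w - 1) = 5*w^5 + 7*w^4 - 8*w^3 - 4*w^2 - 9*w - 1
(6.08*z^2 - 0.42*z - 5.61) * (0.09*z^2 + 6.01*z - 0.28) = 0.5472*z^4 + 36.503*z^3 - 4.7315*z^2 - 33.5985*z + 1.5708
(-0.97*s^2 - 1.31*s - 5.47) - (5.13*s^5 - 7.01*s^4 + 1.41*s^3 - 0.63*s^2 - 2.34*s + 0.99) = -5.13*s^5 + 7.01*s^4 - 1.41*s^3 - 0.34*s^2 + 1.03*s - 6.46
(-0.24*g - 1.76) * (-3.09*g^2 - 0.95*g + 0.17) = 0.7416*g^3 + 5.6664*g^2 + 1.6312*g - 0.2992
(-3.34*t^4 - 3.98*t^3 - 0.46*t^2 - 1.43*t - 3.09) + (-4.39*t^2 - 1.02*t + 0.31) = -3.34*t^4 - 3.98*t^3 - 4.85*t^2 - 2.45*t - 2.78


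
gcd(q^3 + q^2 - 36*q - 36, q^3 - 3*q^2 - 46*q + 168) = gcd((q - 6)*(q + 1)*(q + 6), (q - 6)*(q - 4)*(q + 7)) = q - 6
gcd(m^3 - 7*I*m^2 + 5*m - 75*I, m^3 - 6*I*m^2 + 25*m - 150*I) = m - 5*I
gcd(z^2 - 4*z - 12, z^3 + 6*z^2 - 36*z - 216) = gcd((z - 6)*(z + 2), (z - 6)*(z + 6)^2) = z - 6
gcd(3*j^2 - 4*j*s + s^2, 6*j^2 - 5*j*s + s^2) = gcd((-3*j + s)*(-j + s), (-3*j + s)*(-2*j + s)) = -3*j + s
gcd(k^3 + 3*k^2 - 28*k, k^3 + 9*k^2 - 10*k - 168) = k^2 + 3*k - 28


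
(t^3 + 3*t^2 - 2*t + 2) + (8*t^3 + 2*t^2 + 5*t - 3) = 9*t^3 + 5*t^2 + 3*t - 1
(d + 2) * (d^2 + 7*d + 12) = d^3 + 9*d^2 + 26*d + 24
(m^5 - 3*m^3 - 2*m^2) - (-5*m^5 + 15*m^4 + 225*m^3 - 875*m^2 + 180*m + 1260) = 6*m^5 - 15*m^4 - 228*m^3 + 873*m^2 - 180*m - 1260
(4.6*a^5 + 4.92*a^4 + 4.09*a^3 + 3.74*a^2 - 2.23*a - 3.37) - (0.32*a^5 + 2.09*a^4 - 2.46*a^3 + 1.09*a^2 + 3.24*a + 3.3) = 4.28*a^5 + 2.83*a^4 + 6.55*a^3 + 2.65*a^2 - 5.47*a - 6.67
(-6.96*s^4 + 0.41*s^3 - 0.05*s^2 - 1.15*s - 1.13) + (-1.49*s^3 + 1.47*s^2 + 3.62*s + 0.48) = -6.96*s^4 - 1.08*s^3 + 1.42*s^2 + 2.47*s - 0.65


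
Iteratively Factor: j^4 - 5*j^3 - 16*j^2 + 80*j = (j - 4)*(j^3 - j^2 - 20*j) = j*(j - 4)*(j^2 - j - 20) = j*(j - 5)*(j - 4)*(j + 4)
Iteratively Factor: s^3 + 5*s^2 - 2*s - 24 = (s - 2)*(s^2 + 7*s + 12) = (s - 2)*(s + 3)*(s + 4)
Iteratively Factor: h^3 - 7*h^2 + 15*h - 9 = (h - 3)*(h^2 - 4*h + 3) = (h - 3)*(h - 1)*(h - 3)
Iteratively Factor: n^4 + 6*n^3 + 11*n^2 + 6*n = (n)*(n^3 + 6*n^2 + 11*n + 6) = n*(n + 2)*(n^2 + 4*n + 3) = n*(n + 1)*(n + 2)*(n + 3)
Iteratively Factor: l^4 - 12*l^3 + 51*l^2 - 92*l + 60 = (l - 3)*(l^3 - 9*l^2 + 24*l - 20) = (l - 3)*(l - 2)*(l^2 - 7*l + 10) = (l - 3)*(l - 2)^2*(l - 5)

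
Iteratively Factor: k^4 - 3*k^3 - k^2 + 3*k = (k - 1)*(k^3 - 2*k^2 - 3*k) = (k - 3)*(k - 1)*(k^2 + k) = (k - 3)*(k - 1)*(k + 1)*(k)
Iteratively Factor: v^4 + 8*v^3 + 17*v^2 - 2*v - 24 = (v - 1)*(v^3 + 9*v^2 + 26*v + 24) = (v - 1)*(v + 3)*(v^2 + 6*v + 8) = (v - 1)*(v + 2)*(v + 3)*(v + 4)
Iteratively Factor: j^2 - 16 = (j - 4)*(j + 4)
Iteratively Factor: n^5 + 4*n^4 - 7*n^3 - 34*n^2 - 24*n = (n)*(n^4 + 4*n^3 - 7*n^2 - 34*n - 24) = n*(n + 4)*(n^3 - 7*n - 6) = n*(n - 3)*(n + 4)*(n^2 + 3*n + 2) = n*(n - 3)*(n + 2)*(n + 4)*(n + 1)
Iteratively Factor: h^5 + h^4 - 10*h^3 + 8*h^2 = (h)*(h^4 + h^3 - 10*h^2 + 8*h) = h*(h - 2)*(h^3 + 3*h^2 - 4*h) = h*(h - 2)*(h - 1)*(h^2 + 4*h) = h*(h - 2)*(h - 1)*(h + 4)*(h)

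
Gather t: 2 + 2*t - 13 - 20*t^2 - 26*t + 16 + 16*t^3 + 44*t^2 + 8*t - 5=16*t^3 + 24*t^2 - 16*t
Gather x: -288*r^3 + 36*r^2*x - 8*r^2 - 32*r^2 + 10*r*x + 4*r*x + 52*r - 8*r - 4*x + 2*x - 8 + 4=-288*r^3 - 40*r^2 + 44*r + x*(36*r^2 + 14*r - 2) - 4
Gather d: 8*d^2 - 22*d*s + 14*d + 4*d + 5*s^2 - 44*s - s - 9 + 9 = 8*d^2 + d*(18 - 22*s) + 5*s^2 - 45*s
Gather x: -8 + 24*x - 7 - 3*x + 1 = 21*x - 14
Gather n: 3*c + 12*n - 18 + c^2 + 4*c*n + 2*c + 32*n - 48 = c^2 + 5*c + n*(4*c + 44) - 66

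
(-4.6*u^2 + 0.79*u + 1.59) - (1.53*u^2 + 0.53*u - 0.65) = -6.13*u^2 + 0.26*u + 2.24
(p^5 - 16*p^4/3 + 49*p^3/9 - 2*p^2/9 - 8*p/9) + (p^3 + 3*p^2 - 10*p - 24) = p^5 - 16*p^4/3 + 58*p^3/9 + 25*p^2/9 - 98*p/9 - 24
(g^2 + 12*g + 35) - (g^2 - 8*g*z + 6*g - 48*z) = 8*g*z + 6*g + 48*z + 35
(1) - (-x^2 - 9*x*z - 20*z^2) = x^2 + 9*x*z + 20*z^2 + 1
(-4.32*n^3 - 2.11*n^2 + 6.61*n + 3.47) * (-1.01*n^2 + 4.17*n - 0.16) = 4.3632*n^5 - 15.8833*n^4 - 14.7836*n^3 + 24.3966*n^2 + 13.4123*n - 0.5552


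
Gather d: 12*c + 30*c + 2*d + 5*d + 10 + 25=42*c + 7*d + 35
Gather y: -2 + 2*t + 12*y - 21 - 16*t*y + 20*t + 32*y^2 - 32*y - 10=22*t + 32*y^2 + y*(-16*t - 20) - 33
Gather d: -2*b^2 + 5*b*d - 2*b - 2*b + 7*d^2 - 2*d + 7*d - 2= -2*b^2 - 4*b + 7*d^2 + d*(5*b + 5) - 2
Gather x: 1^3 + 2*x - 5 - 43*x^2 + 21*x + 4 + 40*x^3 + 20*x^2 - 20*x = 40*x^3 - 23*x^2 + 3*x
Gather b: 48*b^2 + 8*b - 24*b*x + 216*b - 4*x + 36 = 48*b^2 + b*(224 - 24*x) - 4*x + 36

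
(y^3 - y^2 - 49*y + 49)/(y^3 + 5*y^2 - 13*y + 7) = (y - 7)/(y - 1)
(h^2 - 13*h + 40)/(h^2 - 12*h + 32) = (h - 5)/(h - 4)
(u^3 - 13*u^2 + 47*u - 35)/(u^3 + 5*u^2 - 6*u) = (u^2 - 12*u + 35)/(u*(u + 6))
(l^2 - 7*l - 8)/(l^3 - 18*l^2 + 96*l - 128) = (l + 1)/(l^2 - 10*l + 16)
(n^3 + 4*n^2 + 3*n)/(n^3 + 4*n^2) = (n^2 + 4*n + 3)/(n*(n + 4))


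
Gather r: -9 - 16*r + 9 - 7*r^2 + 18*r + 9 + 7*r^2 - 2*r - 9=0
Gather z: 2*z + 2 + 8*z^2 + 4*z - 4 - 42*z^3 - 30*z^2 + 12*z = -42*z^3 - 22*z^2 + 18*z - 2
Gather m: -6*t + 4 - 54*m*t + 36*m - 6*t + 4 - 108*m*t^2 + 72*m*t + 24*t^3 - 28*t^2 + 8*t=m*(-108*t^2 + 18*t + 36) + 24*t^3 - 28*t^2 - 4*t + 8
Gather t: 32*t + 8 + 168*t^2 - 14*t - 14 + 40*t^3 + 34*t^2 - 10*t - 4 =40*t^3 + 202*t^2 + 8*t - 10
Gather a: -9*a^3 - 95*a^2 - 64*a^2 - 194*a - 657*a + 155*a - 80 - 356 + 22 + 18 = -9*a^3 - 159*a^2 - 696*a - 396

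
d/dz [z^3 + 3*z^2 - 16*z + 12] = 3*z^2 + 6*z - 16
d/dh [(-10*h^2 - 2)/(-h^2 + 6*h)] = 4*(-15*h^2 - h + 3)/(h^2*(h^2 - 12*h + 36))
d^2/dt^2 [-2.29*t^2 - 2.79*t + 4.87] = -4.58000000000000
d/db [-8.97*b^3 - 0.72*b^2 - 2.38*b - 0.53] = -26.91*b^2 - 1.44*b - 2.38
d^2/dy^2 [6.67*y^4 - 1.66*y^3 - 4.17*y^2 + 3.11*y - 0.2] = 80.04*y^2 - 9.96*y - 8.34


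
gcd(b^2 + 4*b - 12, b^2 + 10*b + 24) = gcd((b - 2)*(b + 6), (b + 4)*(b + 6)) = b + 6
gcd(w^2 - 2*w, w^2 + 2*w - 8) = w - 2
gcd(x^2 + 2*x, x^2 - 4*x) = x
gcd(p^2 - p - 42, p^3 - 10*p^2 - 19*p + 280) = p - 7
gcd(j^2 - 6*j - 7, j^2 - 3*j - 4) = j + 1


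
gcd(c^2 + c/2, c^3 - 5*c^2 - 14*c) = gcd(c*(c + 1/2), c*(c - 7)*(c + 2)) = c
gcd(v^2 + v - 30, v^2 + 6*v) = v + 6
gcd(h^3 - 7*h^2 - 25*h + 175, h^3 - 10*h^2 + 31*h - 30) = h - 5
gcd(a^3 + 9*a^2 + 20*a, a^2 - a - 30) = a + 5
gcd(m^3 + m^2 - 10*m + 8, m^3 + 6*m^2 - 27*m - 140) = m + 4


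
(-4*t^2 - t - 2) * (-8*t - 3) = 32*t^3 + 20*t^2 + 19*t + 6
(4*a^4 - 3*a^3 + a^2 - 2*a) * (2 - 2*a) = -8*a^5 + 14*a^4 - 8*a^3 + 6*a^2 - 4*a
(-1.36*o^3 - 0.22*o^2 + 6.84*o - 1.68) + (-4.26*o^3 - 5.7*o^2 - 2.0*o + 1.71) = -5.62*o^3 - 5.92*o^2 + 4.84*o + 0.03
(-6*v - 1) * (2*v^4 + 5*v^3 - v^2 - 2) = -12*v^5 - 32*v^4 + v^3 + v^2 + 12*v + 2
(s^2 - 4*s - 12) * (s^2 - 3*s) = s^4 - 7*s^3 + 36*s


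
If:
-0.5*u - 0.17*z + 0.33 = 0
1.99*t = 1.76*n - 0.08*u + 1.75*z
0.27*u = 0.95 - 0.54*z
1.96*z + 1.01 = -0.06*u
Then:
No Solution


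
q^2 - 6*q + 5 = (q - 5)*(q - 1)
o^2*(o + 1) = o^3 + o^2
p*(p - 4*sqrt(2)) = p^2 - 4*sqrt(2)*p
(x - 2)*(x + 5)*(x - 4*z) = x^3 - 4*x^2*z + 3*x^2 - 12*x*z - 10*x + 40*z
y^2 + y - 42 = (y - 6)*(y + 7)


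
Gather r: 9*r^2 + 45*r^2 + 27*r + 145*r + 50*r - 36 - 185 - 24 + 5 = 54*r^2 + 222*r - 240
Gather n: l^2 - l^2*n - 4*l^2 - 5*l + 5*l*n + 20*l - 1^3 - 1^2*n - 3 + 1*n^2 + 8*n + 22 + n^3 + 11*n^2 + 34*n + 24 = -3*l^2 + 15*l + n^3 + 12*n^2 + n*(-l^2 + 5*l + 41) + 42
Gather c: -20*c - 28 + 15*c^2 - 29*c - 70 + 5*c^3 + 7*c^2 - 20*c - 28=5*c^3 + 22*c^2 - 69*c - 126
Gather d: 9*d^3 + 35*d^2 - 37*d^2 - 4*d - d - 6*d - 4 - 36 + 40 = 9*d^3 - 2*d^2 - 11*d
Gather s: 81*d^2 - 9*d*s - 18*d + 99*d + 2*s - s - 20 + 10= 81*d^2 + 81*d + s*(1 - 9*d) - 10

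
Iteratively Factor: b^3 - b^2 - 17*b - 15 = (b - 5)*(b^2 + 4*b + 3) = (b - 5)*(b + 3)*(b + 1)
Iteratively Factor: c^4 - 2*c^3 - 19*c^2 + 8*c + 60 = (c + 3)*(c^3 - 5*c^2 - 4*c + 20) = (c - 5)*(c + 3)*(c^2 - 4) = (c - 5)*(c - 2)*(c + 3)*(c + 2)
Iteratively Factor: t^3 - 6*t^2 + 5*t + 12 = (t + 1)*(t^2 - 7*t + 12) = (t - 3)*(t + 1)*(t - 4)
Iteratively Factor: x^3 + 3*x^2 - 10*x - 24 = (x + 2)*(x^2 + x - 12) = (x + 2)*(x + 4)*(x - 3)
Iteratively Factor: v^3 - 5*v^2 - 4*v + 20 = (v + 2)*(v^2 - 7*v + 10) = (v - 5)*(v + 2)*(v - 2)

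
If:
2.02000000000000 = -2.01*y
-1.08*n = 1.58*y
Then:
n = 1.47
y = -1.00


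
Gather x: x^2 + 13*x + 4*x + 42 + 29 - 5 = x^2 + 17*x + 66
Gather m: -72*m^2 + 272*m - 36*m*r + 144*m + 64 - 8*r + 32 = -72*m^2 + m*(416 - 36*r) - 8*r + 96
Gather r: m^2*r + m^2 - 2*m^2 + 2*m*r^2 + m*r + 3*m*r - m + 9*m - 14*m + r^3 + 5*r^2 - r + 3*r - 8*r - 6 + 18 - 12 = -m^2 - 6*m + r^3 + r^2*(2*m + 5) + r*(m^2 + 4*m - 6)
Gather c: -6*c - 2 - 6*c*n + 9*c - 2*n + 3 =c*(3 - 6*n) - 2*n + 1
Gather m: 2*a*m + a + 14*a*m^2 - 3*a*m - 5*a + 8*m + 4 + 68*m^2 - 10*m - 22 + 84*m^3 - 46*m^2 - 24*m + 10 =-4*a + 84*m^3 + m^2*(14*a + 22) + m*(-a - 26) - 8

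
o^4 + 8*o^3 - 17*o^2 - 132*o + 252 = (o - 3)*(o - 2)*(o + 6)*(o + 7)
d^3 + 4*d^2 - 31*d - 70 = (d - 5)*(d + 2)*(d + 7)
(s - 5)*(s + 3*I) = s^2 - 5*s + 3*I*s - 15*I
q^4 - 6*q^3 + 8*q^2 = q^2*(q - 4)*(q - 2)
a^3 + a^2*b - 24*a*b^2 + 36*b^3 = (a - 3*b)*(a - 2*b)*(a + 6*b)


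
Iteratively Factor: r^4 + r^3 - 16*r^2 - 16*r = (r + 1)*(r^3 - 16*r) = r*(r + 1)*(r^2 - 16) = r*(r + 1)*(r + 4)*(r - 4)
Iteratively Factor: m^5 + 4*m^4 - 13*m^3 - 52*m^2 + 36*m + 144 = (m + 4)*(m^4 - 13*m^2 + 36) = (m + 3)*(m + 4)*(m^3 - 3*m^2 - 4*m + 12) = (m - 2)*(m + 3)*(m + 4)*(m^2 - m - 6) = (m - 2)*(m + 2)*(m + 3)*(m + 4)*(m - 3)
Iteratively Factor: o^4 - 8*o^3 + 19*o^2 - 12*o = (o - 4)*(o^3 - 4*o^2 + 3*o) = (o - 4)*(o - 1)*(o^2 - 3*o) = (o - 4)*(o - 3)*(o - 1)*(o)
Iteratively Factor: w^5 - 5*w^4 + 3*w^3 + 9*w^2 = (w)*(w^4 - 5*w^3 + 3*w^2 + 9*w) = w*(w + 1)*(w^3 - 6*w^2 + 9*w) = w*(w - 3)*(w + 1)*(w^2 - 3*w) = w*(w - 3)^2*(w + 1)*(w)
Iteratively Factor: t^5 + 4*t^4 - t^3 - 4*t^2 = (t + 4)*(t^4 - t^2) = t*(t + 4)*(t^3 - t) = t*(t + 1)*(t + 4)*(t^2 - t) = t*(t - 1)*(t + 1)*(t + 4)*(t)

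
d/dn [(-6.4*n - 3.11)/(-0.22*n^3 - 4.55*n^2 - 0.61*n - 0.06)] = (1.408*n^3 + 29.12*n^2 + 3.904*n - (6.4*n + 3.11)*(0.66*n^2 + 9.1*n + 0.61) + 0.384)/(0.22*n^3 + 4.55*n^2 + 0.61*n + 0.06)^2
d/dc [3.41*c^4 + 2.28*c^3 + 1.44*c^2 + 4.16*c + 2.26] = 13.64*c^3 + 6.84*c^2 + 2.88*c + 4.16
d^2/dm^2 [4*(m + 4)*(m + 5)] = 8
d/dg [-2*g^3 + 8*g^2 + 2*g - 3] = -6*g^2 + 16*g + 2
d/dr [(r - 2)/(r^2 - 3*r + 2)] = -1/(r^2 - 2*r + 1)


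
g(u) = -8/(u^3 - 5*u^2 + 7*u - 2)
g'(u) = -8*(-3*u^2 + 10*u - 7)/(u^3 - 5*u^2 + 7*u - 2)^2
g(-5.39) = 0.02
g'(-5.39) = 0.01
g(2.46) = 52.96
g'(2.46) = 194.49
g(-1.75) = 0.23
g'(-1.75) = 0.22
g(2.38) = 44.27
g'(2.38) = 47.32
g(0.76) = -9.19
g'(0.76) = 11.95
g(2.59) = 219.05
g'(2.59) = 7343.32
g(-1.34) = 0.35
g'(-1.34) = 0.40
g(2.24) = 47.46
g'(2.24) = -97.74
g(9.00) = -0.02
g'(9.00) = 0.01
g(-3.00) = 0.08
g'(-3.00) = 0.06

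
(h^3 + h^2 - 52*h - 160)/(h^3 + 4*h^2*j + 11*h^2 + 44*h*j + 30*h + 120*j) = (h^2 - 4*h - 32)/(h^2 + 4*h*j + 6*h + 24*j)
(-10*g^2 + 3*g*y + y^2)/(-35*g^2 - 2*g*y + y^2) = (-2*g + y)/(-7*g + y)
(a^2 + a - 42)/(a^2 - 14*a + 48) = (a + 7)/(a - 8)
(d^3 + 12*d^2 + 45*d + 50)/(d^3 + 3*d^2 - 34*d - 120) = (d^2 + 7*d + 10)/(d^2 - 2*d - 24)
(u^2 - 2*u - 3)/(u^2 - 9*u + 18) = (u + 1)/(u - 6)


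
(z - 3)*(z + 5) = z^2 + 2*z - 15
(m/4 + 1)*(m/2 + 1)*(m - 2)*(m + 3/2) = m^4/8 + 11*m^3/16 + m^2/4 - 11*m/4 - 3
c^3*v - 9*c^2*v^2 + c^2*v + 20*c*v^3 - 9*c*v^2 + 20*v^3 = (c - 5*v)*(c - 4*v)*(c*v + v)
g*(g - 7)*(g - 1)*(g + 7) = g^4 - g^3 - 49*g^2 + 49*g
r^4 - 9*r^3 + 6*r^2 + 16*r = r*(r - 8)*(r - 2)*(r + 1)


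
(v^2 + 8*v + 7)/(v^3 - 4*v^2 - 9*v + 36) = (v^2 + 8*v + 7)/(v^3 - 4*v^2 - 9*v + 36)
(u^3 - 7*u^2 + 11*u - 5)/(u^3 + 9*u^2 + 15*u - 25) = (u^2 - 6*u + 5)/(u^2 + 10*u + 25)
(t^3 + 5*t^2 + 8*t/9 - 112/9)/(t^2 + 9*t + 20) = (t^2 + t - 28/9)/(t + 5)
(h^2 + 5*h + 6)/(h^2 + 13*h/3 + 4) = 3*(h + 2)/(3*h + 4)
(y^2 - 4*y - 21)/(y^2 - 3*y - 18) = (y - 7)/(y - 6)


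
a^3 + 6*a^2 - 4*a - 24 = (a - 2)*(a + 2)*(a + 6)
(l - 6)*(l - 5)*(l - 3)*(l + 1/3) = l^4 - 41*l^3/3 + 175*l^2/3 - 69*l - 30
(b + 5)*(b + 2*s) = b^2 + 2*b*s + 5*b + 10*s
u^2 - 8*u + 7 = (u - 7)*(u - 1)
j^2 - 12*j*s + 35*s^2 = (j - 7*s)*(j - 5*s)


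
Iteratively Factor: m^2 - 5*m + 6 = (m - 3)*(m - 2)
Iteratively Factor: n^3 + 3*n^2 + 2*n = (n + 2)*(n^2 + n) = (n + 1)*(n + 2)*(n)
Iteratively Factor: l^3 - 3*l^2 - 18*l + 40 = (l + 4)*(l^2 - 7*l + 10) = (l - 5)*(l + 4)*(l - 2)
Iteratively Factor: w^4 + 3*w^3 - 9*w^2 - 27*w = (w)*(w^3 + 3*w^2 - 9*w - 27) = w*(w + 3)*(w^2 - 9) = w*(w - 3)*(w + 3)*(w + 3)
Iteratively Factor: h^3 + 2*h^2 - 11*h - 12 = (h + 4)*(h^2 - 2*h - 3) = (h + 1)*(h + 4)*(h - 3)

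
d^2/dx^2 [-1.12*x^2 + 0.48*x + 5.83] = -2.24000000000000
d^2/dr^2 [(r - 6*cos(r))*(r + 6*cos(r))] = 74 - 144*sin(r)^2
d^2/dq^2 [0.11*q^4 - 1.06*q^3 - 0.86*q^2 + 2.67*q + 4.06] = 1.32*q^2 - 6.36*q - 1.72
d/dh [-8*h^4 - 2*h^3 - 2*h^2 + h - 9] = -32*h^3 - 6*h^2 - 4*h + 1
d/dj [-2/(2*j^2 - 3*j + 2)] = 2*(4*j - 3)/(2*j^2 - 3*j + 2)^2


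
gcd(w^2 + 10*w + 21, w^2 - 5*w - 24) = w + 3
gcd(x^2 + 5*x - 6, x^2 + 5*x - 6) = x^2 + 5*x - 6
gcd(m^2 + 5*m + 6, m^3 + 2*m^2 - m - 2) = m + 2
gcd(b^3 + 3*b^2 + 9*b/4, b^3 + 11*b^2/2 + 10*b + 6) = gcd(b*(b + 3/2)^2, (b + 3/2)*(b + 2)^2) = b + 3/2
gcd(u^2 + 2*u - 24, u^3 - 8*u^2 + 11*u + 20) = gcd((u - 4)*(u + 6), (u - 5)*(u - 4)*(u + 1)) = u - 4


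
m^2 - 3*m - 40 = (m - 8)*(m + 5)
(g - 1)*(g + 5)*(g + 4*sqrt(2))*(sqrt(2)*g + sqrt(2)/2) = sqrt(2)*g^4 + 9*sqrt(2)*g^3/2 + 8*g^3 - 3*sqrt(2)*g^2 + 36*g^2 - 24*g - 5*sqrt(2)*g/2 - 20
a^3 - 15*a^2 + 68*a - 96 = (a - 8)*(a - 4)*(a - 3)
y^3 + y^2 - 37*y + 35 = (y - 5)*(y - 1)*(y + 7)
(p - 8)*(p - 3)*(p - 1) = p^3 - 12*p^2 + 35*p - 24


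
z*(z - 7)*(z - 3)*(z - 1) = z^4 - 11*z^3 + 31*z^2 - 21*z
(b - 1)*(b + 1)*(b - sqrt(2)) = b^3 - sqrt(2)*b^2 - b + sqrt(2)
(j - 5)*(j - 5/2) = j^2 - 15*j/2 + 25/2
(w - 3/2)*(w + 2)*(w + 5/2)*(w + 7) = w^4 + 10*w^3 + 77*w^2/4 - 79*w/4 - 105/2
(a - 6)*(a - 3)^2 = a^3 - 12*a^2 + 45*a - 54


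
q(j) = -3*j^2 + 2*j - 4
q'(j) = 2 - 6*j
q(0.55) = -3.81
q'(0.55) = -1.30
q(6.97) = -135.80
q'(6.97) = -39.82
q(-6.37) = -138.47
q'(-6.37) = 40.22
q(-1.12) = -10.00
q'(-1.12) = 8.72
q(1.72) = -9.44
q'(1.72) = -8.32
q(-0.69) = -6.81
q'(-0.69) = 6.14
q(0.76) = -4.21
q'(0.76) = -2.56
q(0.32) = -3.67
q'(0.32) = 0.08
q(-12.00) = -460.00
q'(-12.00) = 74.00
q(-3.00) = -37.00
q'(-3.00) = 20.00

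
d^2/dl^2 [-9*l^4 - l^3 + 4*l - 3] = 6*l*(-18*l - 1)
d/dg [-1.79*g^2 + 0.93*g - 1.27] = 0.93 - 3.58*g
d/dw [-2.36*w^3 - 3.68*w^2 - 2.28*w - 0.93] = -7.08*w^2 - 7.36*w - 2.28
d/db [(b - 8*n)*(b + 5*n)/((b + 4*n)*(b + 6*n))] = n*(13*b^2 + 128*b*n + 328*n^2)/(b^4 + 20*b^3*n + 148*b^2*n^2 + 480*b*n^3 + 576*n^4)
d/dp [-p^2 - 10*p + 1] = -2*p - 10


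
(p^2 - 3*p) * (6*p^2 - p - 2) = 6*p^4 - 19*p^3 + p^2 + 6*p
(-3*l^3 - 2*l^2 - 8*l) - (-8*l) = -3*l^3 - 2*l^2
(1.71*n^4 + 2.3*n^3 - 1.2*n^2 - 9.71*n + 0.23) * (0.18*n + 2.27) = 0.3078*n^5 + 4.2957*n^4 + 5.005*n^3 - 4.4718*n^2 - 22.0003*n + 0.5221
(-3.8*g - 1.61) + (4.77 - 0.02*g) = 3.16 - 3.82*g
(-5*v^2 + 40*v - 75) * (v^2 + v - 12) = -5*v^4 + 35*v^3 + 25*v^2 - 555*v + 900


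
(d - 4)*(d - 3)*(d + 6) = d^3 - d^2 - 30*d + 72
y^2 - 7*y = y*(y - 7)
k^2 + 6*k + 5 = (k + 1)*(k + 5)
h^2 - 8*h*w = h*(h - 8*w)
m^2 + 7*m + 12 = (m + 3)*(m + 4)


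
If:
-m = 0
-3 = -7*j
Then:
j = 3/7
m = 0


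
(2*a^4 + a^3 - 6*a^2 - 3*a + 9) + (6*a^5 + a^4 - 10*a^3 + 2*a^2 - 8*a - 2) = 6*a^5 + 3*a^4 - 9*a^3 - 4*a^2 - 11*a + 7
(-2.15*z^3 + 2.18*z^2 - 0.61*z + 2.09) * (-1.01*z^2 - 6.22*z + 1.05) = 2.1715*z^5 + 11.1712*z^4 - 15.201*z^3 + 3.9723*z^2 - 13.6403*z + 2.1945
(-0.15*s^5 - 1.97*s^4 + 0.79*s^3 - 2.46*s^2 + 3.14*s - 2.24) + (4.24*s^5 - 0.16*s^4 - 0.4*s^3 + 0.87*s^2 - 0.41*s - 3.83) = 4.09*s^5 - 2.13*s^4 + 0.39*s^3 - 1.59*s^2 + 2.73*s - 6.07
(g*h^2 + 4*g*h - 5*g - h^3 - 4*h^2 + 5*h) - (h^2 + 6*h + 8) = g*h^2 + 4*g*h - 5*g - h^3 - 5*h^2 - h - 8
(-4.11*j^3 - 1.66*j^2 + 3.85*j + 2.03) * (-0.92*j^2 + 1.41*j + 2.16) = 3.7812*j^5 - 4.2679*j^4 - 14.7602*j^3 - 0.0247000000000002*j^2 + 11.1783*j + 4.3848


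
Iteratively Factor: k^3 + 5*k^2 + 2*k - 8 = (k - 1)*(k^2 + 6*k + 8) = (k - 1)*(k + 2)*(k + 4)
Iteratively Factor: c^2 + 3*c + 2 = (c + 1)*(c + 2)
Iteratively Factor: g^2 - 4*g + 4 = (g - 2)*(g - 2)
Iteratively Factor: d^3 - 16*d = (d)*(d^2 - 16) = d*(d - 4)*(d + 4)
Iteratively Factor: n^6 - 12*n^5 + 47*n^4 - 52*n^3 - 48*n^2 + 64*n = (n + 1)*(n^5 - 13*n^4 + 60*n^3 - 112*n^2 + 64*n) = (n - 4)*(n + 1)*(n^4 - 9*n^3 + 24*n^2 - 16*n) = (n - 4)^2*(n + 1)*(n^3 - 5*n^2 + 4*n) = (n - 4)^2*(n - 1)*(n + 1)*(n^2 - 4*n) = n*(n - 4)^2*(n - 1)*(n + 1)*(n - 4)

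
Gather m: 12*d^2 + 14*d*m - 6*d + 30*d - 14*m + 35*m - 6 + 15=12*d^2 + 24*d + m*(14*d + 21) + 9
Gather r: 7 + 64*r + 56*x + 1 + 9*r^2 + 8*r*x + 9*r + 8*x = 9*r^2 + r*(8*x + 73) + 64*x + 8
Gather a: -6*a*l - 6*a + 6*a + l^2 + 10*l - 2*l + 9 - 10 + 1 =-6*a*l + l^2 + 8*l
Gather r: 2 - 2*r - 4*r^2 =-4*r^2 - 2*r + 2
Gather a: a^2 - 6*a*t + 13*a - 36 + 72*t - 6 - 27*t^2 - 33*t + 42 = a^2 + a*(13 - 6*t) - 27*t^2 + 39*t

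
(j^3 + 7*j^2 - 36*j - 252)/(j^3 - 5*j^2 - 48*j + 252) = (j + 6)/(j - 6)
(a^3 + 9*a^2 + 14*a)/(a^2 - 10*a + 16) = a*(a^2 + 9*a + 14)/(a^2 - 10*a + 16)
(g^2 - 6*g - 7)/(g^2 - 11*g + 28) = (g + 1)/(g - 4)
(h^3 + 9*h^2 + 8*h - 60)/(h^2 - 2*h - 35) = (h^2 + 4*h - 12)/(h - 7)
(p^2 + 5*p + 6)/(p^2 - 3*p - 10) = (p + 3)/(p - 5)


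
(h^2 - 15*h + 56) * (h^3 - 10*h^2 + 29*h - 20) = h^5 - 25*h^4 + 235*h^3 - 1015*h^2 + 1924*h - 1120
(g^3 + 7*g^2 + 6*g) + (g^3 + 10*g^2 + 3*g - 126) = 2*g^3 + 17*g^2 + 9*g - 126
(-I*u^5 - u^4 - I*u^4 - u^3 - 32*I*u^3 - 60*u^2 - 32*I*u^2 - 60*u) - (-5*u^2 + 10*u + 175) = -I*u^5 - u^4 - I*u^4 - u^3 - 32*I*u^3 - 55*u^2 - 32*I*u^2 - 70*u - 175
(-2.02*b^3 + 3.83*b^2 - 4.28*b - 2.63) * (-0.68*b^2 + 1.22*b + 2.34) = 1.3736*b^5 - 5.0688*b^4 + 2.8562*b^3 + 5.529*b^2 - 13.2238*b - 6.1542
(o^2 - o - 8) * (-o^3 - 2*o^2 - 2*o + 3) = -o^5 - o^4 + 8*o^3 + 21*o^2 + 13*o - 24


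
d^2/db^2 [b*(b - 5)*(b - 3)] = 6*b - 16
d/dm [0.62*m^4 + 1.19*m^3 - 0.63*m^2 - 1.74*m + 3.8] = 2.48*m^3 + 3.57*m^2 - 1.26*m - 1.74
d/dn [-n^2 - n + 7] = -2*n - 1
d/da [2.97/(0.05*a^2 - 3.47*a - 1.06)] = (10.3059 - 0.297*a)/(-0.05*a^2 + 3.47*a + 1.06)^2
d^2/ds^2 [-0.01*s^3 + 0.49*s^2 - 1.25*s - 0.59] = 0.98 - 0.06*s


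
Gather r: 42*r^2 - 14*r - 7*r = 42*r^2 - 21*r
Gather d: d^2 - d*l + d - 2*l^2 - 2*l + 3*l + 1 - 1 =d^2 + d*(1 - l) - 2*l^2 + l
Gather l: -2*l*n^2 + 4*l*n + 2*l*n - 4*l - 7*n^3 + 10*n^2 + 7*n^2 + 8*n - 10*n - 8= l*(-2*n^2 + 6*n - 4) - 7*n^3 + 17*n^2 - 2*n - 8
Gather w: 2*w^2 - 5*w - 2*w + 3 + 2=2*w^2 - 7*w + 5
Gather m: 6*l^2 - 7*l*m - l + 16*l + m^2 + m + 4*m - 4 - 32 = 6*l^2 + 15*l + m^2 + m*(5 - 7*l) - 36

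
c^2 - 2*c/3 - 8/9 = (c - 4/3)*(c + 2/3)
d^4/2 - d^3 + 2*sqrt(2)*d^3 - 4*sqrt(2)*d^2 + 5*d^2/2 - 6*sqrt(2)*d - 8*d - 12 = (d/2 + sqrt(2))*(d - 3)*(d + 1)*(d + 2*sqrt(2))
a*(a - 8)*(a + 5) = a^3 - 3*a^2 - 40*a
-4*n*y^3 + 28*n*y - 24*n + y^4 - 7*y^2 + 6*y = (-4*n + y)*(y - 2)*(y - 1)*(y + 3)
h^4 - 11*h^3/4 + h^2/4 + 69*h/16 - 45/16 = (h - 3/2)^2*(h - 1)*(h + 5/4)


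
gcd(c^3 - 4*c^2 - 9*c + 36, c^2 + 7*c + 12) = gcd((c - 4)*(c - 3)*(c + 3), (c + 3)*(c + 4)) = c + 3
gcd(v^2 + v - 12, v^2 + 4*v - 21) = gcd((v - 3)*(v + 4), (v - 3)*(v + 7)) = v - 3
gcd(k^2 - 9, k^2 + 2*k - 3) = k + 3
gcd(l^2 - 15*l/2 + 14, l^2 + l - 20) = l - 4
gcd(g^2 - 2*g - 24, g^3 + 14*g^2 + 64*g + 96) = g + 4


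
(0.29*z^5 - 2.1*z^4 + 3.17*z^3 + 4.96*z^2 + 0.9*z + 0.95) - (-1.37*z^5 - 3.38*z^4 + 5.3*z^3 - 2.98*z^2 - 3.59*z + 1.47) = 1.66*z^5 + 1.28*z^4 - 2.13*z^3 + 7.94*z^2 + 4.49*z - 0.52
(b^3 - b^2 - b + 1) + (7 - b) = b^3 - b^2 - 2*b + 8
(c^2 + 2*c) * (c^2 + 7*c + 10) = c^4 + 9*c^3 + 24*c^2 + 20*c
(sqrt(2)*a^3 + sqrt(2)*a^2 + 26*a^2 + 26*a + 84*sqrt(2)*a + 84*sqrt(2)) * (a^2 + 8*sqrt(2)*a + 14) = sqrt(2)*a^5 + sqrt(2)*a^4 + 42*a^4 + 42*a^3 + 306*sqrt(2)*a^3 + 306*sqrt(2)*a^2 + 1708*a^2 + 1176*sqrt(2)*a + 1708*a + 1176*sqrt(2)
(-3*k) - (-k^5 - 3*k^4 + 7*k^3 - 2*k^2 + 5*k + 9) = k^5 + 3*k^4 - 7*k^3 + 2*k^2 - 8*k - 9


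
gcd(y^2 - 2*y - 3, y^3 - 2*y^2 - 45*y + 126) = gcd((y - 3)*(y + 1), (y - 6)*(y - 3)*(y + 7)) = y - 3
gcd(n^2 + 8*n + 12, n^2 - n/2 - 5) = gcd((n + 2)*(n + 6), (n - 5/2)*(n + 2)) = n + 2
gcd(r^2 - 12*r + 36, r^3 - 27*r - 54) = r - 6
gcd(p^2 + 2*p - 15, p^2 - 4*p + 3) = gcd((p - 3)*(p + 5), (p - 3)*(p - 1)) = p - 3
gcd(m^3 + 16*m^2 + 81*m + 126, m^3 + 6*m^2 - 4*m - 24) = m + 6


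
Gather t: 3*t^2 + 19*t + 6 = 3*t^2 + 19*t + 6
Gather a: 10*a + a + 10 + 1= 11*a + 11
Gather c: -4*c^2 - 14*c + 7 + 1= -4*c^2 - 14*c + 8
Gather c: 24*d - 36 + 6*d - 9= 30*d - 45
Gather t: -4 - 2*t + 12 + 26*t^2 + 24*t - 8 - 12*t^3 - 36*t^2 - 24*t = -12*t^3 - 10*t^2 - 2*t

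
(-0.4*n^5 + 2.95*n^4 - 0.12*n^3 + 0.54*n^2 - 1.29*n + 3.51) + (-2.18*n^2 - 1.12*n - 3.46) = -0.4*n^5 + 2.95*n^4 - 0.12*n^3 - 1.64*n^2 - 2.41*n + 0.0499999999999998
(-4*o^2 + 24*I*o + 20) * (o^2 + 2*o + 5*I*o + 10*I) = -4*o^4 - 8*o^3 + 4*I*o^3 - 100*o^2 + 8*I*o^2 - 200*o + 100*I*o + 200*I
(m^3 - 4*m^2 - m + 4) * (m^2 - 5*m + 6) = m^5 - 9*m^4 + 25*m^3 - 15*m^2 - 26*m + 24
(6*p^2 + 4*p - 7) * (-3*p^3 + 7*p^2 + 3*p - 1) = -18*p^5 + 30*p^4 + 67*p^3 - 43*p^2 - 25*p + 7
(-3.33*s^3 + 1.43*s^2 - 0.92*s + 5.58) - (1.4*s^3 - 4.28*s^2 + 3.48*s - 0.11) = -4.73*s^3 + 5.71*s^2 - 4.4*s + 5.69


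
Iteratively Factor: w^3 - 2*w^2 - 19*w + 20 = (w - 5)*(w^2 + 3*w - 4) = (w - 5)*(w - 1)*(w + 4)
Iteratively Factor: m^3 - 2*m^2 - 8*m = (m - 4)*(m^2 + 2*m) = m*(m - 4)*(m + 2)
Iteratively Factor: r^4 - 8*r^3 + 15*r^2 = (r - 5)*(r^3 - 3*r^2) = (r - 5)*(r - 3)*(r^2) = r*(r - 5)*(r - 3)*(r)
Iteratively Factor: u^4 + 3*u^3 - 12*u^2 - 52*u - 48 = (u + 2)*(u^3 + u^2 - 14*u - 24) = (u - 4)*(u + 2)*(u^2 + 5*u + 6) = (u - 4)*(u + 2)^2*(u + 3)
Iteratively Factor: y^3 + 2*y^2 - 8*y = (y)*(y^2 + 2*y - 8) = y*(y + 4)*(y - 2)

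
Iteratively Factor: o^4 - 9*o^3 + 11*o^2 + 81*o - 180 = (o + 3)*(o^3 - 12*o^2 + 47*o - 60) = (o - 4)*(o + 3)*(o^2 - 8*o + 15) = (o - 4)*(o - 3)*(o + 3)*(o - 5)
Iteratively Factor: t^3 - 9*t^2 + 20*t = (t - 5)*(t^2 - 4*t) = t*(t - 5)*(t - 4)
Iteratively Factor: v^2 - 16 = (v - 4)*(v + 4)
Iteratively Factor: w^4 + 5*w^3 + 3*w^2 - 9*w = (w - 1)*(w^3 + 6*w^2 + 9*w) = (w - 1)*(w + 3)*(w^2 + 3*w) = (w - 1)*(w + 3)^2*(w)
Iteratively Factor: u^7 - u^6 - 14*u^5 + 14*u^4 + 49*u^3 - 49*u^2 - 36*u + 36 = (u + 2)*(u^6 - 3*u^5 - 8*u^4 + 30*u^3 - 11*u^2 - 27*u + 18) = (u + 2)*(u + 3)*(u^5 - 6*u^4 + 10*u^3 - 11*u + 6) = (u + 1)*(u + 2)*(u + 3)*(u^4 - 7*u^3 + 17*u^2 - 17*u + 6) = (u - 2)*(u + 1)*(u + 2)*(u + 3)*(u^3 - 5*u^2 + 7*u - 3) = (u - 3)*(u - 2)*(u + 1)*(u + 2)*(u + 3)*(u^2 - 2*u + 1) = (u - 3)*(u - 2)*(u - 1)*(u + 1)*(u + 2)*(u + 3)*(u - 1)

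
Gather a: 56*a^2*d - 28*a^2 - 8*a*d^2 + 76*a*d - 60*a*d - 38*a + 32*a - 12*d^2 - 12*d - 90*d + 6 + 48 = a^2*(56*d - 28) + a*(-8*d^2 + 16*d - 6) - 12*d^2 - 102*d + 54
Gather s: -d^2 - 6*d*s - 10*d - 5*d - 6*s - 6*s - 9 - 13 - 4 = -d^2 - 15*d + s*(-6*d - 12) - 26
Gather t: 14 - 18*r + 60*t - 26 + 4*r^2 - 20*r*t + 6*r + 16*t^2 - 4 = 4*r^2 - 12*r + 16*t^2 + t*(60 - 20*r) - 16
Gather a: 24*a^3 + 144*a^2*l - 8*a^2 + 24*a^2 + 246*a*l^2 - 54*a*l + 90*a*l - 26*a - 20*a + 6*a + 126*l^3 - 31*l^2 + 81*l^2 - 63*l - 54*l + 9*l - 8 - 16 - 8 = 24*a^3 + a^2*(144*l + 16) + a*(246*l^2 + 36*l - 40) + 126*l^3 + 50*l^2 - 108*l - 32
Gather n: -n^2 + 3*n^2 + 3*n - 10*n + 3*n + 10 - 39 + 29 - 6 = 2*n^2 - 4*n - 6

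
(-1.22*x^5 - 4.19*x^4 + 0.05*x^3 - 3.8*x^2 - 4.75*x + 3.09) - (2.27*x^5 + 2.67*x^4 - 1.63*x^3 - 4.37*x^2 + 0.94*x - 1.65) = -3.49*x^5 - 6.86*x^4 + 1.68*x^3 + 0.57*x^2 - 5.69*x + 4.74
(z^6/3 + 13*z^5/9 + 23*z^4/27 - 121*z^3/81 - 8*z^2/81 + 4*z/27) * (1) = z^6/3 + 13*z^5/9 + 23*z^4/27 - 121*z^3/81 - 8*z^2/81 + 4*z/27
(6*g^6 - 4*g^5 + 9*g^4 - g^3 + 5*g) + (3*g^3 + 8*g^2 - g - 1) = 6*g^6 - 4*g^5 + 9*g^4 + 2*g^3 + 8*g^2 + 4*g - 1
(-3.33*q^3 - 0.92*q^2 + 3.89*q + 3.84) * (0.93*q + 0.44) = -3.0969*q^4 - 2.3208*q^3 + 3.2129*q^2 + 5.2828*q + 1.6896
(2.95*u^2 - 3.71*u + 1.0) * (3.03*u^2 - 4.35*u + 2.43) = 8.9385*u^4 - 24.0738*u^3 + 26.337*u^2 - 13.3653*u + 2.43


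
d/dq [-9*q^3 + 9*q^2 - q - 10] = -27*q^2 + 18*q - 1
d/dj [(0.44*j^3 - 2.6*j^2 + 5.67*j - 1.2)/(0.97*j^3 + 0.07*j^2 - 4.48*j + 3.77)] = (2.5528*j^4 - 14.9422*j^3 + 19.7195*j^2 - 19.436*j + 15.9999)/(0.9409*j^6 + 0.1358*j^5 - 8.6863*j^4 + 6.6866*j^3 + 20.5982*j^2 - 33.7792*j + 14.2129)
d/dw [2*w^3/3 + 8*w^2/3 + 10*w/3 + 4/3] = 2*w^2 + 16*w/3 + 10/3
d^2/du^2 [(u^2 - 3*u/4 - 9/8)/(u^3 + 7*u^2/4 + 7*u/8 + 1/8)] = 2*(512*u^6 - 1152*u^5 - 6816*u^4 - 10136*u^3 - 6852*u^2 - 2178*u - 265)/(512*u^9 + 2688*u^8 + 6048*u^7 + 7640*u^6 + 5964*u^5 + 2982*u^4 + 955*u^3 + 189*u^2 + 21*u + 1)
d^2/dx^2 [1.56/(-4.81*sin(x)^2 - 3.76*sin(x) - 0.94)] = (144.369264*sin(x)^4 + 84.640608*sin(x)^3 - 222.712776*sin(x)^2 - 174.79488*sin(x) - 30.002544)/(4.81*sin(x)^2 + 3.76*sin(x) + 0.94)^3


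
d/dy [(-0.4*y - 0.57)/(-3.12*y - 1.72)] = (-3.402048*y - 1.875488)/(3.12*y + 1.72)^3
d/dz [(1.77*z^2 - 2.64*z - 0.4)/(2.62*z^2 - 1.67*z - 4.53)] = (3.9609*z^2 - 13.9402*z + 11.2912)/(6.8644*z^4 - 8.7508*z^3 - 20.9483*z^2 + 15.1302*z + 20.5209)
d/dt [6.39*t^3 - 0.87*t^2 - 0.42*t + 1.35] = 19.17*t^2 - 1.74*t - 0.42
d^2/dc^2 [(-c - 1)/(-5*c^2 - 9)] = 10*(20*c^2*(c + 1) - (3*c + 1)*(5*c^2 + 9))/(5*c^2 + 9)^3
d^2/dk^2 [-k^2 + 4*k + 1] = -2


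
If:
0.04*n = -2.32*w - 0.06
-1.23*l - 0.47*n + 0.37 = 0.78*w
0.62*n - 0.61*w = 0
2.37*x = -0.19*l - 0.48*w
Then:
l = 0.33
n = -0.03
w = -0.03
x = -0.02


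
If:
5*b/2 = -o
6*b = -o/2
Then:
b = 0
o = 0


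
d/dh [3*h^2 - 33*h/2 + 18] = 6*h - 33/2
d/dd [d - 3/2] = 1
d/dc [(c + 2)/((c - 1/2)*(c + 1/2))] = 4*(-4*c^2 - 16*c - 1)/(16*c^4 - 8*c^2 + 1)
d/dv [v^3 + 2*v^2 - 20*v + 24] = 3*v^2 + 4*v - 20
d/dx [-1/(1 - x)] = -1/(x - 1)^2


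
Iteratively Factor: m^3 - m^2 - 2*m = (m - 2)*(m^2 + m) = m*(m - 2)*(m + 1)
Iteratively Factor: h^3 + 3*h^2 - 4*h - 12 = (h + 3)*(h^2 - 4) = (h - 2)*(h + 3)*(h + 2)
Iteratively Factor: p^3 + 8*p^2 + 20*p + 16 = (p + 2)*(p^2 + 6*p + 8) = (p + 2)*(p + 4)*(p + 2)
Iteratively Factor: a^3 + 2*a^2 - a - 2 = (a - 1)*(a^2 + 3*a + 2) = (a - 1)*(a + 1)*(a + 2)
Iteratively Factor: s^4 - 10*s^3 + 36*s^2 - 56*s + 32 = (s - 2)*(s^3 - 8*s^2 + 20*s - 16) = (s - 4)*(s - 2)*(s^2 - 4*s + 4) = (s - 4)*(s - 2)^2*(s - 2)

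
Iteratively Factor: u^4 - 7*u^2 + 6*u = (u - 1)*(u^3 + u^2 - 6*u) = u*(u - 1)*(u^2 + u - 6) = u*(u - 1)*(u + 3)*(u - 2)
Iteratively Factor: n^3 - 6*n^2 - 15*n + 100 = (n - 5)*(n^2 - n - 20) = (n - 5)*(n + 4)*(n - 5)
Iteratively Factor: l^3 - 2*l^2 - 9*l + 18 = (l - 2)*(l^2 - 9) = (l - 2)*(l + 3)*(l - 3)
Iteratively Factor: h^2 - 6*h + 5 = (h - 1)*(h - 5)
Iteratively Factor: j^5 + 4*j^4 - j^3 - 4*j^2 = (j - 1)*(j^4 + 5*j^3 + 4*j^2) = j*(j - 1)*(j^3 + 5*j^2 + 4*j) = j*(j - 1)*(j + 4)*(j^2 + j) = j^2*(j - 1)*(j + 4)*(j + 1)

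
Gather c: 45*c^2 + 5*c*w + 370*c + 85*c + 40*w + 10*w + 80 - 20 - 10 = 45*c^2 + c*(5*w + 455) + 50*w + 50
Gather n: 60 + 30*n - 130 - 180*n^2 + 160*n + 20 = -180*n^2 + 190*n - 50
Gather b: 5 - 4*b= 5 - 4*b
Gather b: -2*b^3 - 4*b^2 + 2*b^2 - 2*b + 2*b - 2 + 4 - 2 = -2*b^3 - 2*b^2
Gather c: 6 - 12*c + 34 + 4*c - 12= 28 - 8*c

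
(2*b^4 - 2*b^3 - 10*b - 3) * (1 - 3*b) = -6*b^5 + 8*b^4 - 2*b^3 + 30*b^2 - b - 3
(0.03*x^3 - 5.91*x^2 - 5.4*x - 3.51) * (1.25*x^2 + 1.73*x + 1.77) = 0.0375*x^5 - 7.3356*x^4 - 16.9212*x^3 - 24.1902*x^2 - 15.6303*x - 6.2127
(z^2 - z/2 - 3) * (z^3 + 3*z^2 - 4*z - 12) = z^5 + 5*z^4/2 - 17*z^3/2 - 19*z^2 + 18*z + 36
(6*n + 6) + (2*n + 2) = 8*n + 8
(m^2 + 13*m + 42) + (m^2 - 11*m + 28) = 2*m^2 + 2*m + 70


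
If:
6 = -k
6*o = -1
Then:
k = -6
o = -1/6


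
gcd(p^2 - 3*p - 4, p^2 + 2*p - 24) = p - 4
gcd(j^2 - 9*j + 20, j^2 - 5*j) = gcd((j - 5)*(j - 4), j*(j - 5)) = j - 5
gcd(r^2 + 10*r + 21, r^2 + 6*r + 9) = r + 3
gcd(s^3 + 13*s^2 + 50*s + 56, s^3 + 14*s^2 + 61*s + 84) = s^2 + 11*s + 28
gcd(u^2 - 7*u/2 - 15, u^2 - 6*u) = u - 6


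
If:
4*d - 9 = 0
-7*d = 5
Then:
No Solution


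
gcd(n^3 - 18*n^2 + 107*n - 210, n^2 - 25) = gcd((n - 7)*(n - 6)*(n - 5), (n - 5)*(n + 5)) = n - 5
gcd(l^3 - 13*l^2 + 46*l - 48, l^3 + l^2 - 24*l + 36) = l^2 - 5*l + 6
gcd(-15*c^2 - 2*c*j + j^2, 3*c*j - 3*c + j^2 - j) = 3*c + j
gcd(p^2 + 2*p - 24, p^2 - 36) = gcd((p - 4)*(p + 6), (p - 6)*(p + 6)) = p + 6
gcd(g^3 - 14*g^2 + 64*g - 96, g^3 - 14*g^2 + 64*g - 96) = g^3 - 14*g^2 + 64*g - 96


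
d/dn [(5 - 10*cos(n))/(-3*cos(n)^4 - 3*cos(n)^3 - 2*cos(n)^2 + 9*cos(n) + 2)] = 80*(18*cos(n)^4 - 5*cos(n)^2 - 4*cos(n) + 13)*sin(n)/(12*sin(n)^4 - 32*sin(n)^2 - 27*cos(n) + 3*cos(3*n) + 12)^2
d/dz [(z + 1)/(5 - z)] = 6/(z - 5)^2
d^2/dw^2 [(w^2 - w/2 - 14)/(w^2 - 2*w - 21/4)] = 8*(24*w^3 - 420*w^2 + 1218*w - 1547)/(64*w^6 - 384*w^5 - 240*w^4 + 3520*w^3 + 1260*w^2 - 10584*w - 9261)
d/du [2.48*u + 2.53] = 2.48000000000000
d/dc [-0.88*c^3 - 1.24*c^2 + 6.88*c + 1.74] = -2.64*c^2 - 2.48*c + 6.88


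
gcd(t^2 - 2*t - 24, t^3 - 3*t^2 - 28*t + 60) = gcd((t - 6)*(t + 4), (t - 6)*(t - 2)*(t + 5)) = t - 6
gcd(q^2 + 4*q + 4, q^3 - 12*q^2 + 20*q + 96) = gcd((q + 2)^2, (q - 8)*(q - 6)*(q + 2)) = q + 2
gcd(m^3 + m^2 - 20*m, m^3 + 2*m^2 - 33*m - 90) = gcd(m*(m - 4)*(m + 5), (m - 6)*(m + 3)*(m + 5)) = m + 5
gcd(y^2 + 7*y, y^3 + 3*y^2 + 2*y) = y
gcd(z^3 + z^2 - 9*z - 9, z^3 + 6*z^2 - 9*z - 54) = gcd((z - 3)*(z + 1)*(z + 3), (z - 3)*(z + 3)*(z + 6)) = z^2 - 9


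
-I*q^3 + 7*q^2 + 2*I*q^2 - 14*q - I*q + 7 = (q - 1)*(q + 7*I)*(-I*q + I)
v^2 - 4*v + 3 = (v - 3)*(v - 1)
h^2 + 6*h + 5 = (h + 1)*(h + 5)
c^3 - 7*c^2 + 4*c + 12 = (c - 6)*(c - 2)*(c + 1)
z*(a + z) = a*z + z^2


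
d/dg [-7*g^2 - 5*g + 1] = -14*g - 5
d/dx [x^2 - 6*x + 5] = 2*x - 6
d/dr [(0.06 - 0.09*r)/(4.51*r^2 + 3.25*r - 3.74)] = (0.4059*r^2 - 0.5412*r + 0.1416)/(20.3401*r^4 + 29.315*r^3 - 23.1723*r^2 - 24.31*r + 13.9876)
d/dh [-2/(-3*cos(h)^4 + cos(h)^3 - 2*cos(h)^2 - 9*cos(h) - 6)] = 2*(12*cos(h)^3 - 3*cos(h)^2 + 4*cos(h) + 9)*sin(h)/(3*cos(h)^4 - cos(h)^3 + 2*cos(h)^2 + 9*cos(h) + 6)^2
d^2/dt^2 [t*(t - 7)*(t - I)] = 6*t - 14 - 2*I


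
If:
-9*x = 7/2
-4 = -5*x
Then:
No Solution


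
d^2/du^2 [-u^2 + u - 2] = -2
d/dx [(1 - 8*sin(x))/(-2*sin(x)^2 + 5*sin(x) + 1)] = (-16*sin(x)^2 + 4*sin(x) - 13)*cos(x)/(5*sin(x) + cos(2*x))^2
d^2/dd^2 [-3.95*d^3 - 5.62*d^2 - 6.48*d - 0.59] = -23.7*d - 11.24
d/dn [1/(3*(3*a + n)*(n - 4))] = ((4 - n)*(3*a + n) - (n - 4)^2)/(3*(3*a + n)^2*(n - 4)^3)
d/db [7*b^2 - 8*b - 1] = 14*b - 8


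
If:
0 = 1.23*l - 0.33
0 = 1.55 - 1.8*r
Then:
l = 0.27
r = 0.86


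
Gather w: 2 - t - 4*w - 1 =-t - 4*w + 1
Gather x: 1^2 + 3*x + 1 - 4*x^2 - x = -4*x^2 + 2*x + 2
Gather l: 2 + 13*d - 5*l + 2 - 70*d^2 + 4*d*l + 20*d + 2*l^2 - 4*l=-70*d^2 + 33*d + 2*l^2 + l*(4*d - 9) + 4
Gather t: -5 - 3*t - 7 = -3*t - 12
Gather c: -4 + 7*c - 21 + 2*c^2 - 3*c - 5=2*c^2 + 4*c - 30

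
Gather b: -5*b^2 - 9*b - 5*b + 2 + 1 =-5*b^2 - 14*b + 3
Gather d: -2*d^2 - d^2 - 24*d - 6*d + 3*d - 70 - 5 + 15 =-3*d^2 - 27*d - 60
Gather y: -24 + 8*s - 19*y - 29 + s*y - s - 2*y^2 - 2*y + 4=7*s - 2*y^2 + y*(s - 21) - 49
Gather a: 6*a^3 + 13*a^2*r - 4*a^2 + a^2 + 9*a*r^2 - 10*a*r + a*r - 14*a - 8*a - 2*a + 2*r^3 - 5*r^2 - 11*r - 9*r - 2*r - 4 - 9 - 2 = 6*a^3 + a^2*(13*r - 3) + a*(9*r^2 - 9*r - 24) + 2*r^3 - 5*r^2 - 22*r - 15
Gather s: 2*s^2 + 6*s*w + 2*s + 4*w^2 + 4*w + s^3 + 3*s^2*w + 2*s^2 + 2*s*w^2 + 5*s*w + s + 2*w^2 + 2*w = s^3 + s^2*(3*w + 4) + s*(2*w^2 + 11*w + 3) + 6*w^2 + 6*w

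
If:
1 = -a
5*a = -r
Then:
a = -1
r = 5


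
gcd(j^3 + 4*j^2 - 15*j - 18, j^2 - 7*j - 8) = j + 1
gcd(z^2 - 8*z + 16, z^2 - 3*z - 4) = z - 4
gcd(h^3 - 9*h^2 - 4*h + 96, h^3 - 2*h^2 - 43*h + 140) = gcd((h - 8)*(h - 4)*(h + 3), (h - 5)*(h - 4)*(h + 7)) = h - 4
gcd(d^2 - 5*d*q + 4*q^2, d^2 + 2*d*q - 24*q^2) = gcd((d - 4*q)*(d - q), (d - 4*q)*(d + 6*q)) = -d + 4*q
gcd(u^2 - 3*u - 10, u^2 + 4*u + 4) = u + 2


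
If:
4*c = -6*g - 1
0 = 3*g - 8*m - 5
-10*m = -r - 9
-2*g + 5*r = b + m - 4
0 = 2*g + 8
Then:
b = -1097/8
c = 23/4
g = -4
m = -17/8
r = -121/4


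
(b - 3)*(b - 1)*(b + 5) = b^3 + b^2 - 17*b + 15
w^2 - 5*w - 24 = (w - 8)*(w + 3)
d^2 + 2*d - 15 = (d - 3)*(d + 5)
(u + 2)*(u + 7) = u^2 + 9*u + 14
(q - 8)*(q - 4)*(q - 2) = q^3 - 14*q^2 + 56*q - 64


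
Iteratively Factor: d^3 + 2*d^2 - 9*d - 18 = (d + 3)*(d^2 - d - 6) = (d - 3)*(d + 3)*(d + 2)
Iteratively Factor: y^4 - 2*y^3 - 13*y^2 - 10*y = (y + 2)*(y^3 - 4*y^2 - 5*y) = (y - 5)*(y + 2)*(y^2 + y) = (y - 5)*(y + 1)*(y + 2)*(y)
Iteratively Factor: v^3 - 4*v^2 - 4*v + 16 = (v - 4)*(v^2 - 4) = (v - 4)*(v + 2)*(v - 2)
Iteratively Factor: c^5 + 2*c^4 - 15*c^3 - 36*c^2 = (c + 3)*(c^4 - c^3 - 12*c^2) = c*(c + 3)*(c^3 - c^2 - 12*c) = c^2*(c + 3)*(c^2 - c - 12) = c^2*(c - 4)*(c + 3)*(c + 3)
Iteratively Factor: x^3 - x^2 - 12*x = (x - 4)*(x^2 + 3*x) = x*(x - 4)*(x + 3)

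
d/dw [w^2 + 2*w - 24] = 2*w + 2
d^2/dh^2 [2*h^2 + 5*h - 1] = 4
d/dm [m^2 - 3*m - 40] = 2*m - 3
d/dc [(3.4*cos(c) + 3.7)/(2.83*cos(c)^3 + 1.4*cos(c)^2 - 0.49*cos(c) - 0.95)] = (19.244*cos(c)^3 + 36.173*cos(c)^2 + 10.36*cos(c) + 1.417)*sin(c)/(8.0089*cos(c)^6 + 7.924*cos(c)^5 - 0.8134*cos(c)^4 - 6.749*cos(c)^3 - 2.4199*cos(c)^2 + 0.931*cos(c) + 0.9025)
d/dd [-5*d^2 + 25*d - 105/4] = 25 - 10*d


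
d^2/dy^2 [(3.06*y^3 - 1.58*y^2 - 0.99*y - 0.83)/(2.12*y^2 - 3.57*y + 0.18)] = (-1.13686837721616e-13*y^4 + 42.84834*y^3 - 30.56268*y^2 + 40.5522*y - 21.89781)/(9.528128*y^6 - 48.135024*y^5 + 83.48454*y^4 - 53.673165*y^3 + 7.08831*y^2 - 0.347004*y + 0.005832)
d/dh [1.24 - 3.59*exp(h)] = -3.59*exp(h)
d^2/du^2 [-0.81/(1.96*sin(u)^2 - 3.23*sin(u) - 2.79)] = (-12.446784*sin(u)^4 + 15.383844*sin(u)^3 - 7.498089*sin(u)^2 - 23.468211*sin(u) + 25.760106)/(-1.96*sin(u)^2 + 3.23*sin(u) + 2.79)^3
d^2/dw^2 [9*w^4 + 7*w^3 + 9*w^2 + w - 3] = 108*w^2 + 42*w + 18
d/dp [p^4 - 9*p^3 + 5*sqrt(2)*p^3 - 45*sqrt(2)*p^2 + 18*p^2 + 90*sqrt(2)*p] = 4*p^3 - 27*p^2 + 15*sqrt(2)*p^2 - 90*sqrt(2)*p + 36*p + 90*sqrt(2)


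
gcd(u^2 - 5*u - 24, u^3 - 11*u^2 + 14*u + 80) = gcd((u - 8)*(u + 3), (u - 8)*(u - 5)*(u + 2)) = u - 8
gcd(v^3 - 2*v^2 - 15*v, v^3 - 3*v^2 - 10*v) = v^2 - 5*v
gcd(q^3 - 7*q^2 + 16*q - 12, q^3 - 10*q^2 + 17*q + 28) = 1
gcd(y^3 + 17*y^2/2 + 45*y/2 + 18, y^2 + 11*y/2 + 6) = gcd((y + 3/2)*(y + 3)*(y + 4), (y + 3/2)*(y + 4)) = y^2 + 11*y/2 + 6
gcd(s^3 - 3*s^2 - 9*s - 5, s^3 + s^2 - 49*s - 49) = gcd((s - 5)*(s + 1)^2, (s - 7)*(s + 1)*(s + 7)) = s + 1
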